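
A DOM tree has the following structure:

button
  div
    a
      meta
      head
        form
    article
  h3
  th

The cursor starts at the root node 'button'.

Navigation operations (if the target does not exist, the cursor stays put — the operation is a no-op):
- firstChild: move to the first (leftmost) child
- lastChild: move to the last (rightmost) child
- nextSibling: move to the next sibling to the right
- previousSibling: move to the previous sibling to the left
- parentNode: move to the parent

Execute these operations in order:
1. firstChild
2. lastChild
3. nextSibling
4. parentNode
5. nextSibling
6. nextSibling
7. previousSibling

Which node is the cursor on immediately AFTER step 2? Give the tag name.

After 1 (firstChild): div
After 2 (lastChild): article

Answer: article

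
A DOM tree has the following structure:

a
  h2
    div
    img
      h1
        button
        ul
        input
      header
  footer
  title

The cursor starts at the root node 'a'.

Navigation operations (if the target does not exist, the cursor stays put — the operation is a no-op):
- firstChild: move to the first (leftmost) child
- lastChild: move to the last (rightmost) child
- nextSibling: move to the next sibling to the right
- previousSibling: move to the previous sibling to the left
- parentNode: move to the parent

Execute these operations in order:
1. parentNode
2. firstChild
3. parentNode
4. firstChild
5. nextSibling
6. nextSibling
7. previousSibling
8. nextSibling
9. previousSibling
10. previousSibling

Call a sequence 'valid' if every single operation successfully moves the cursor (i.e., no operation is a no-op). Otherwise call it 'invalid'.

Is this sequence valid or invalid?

After 1 (parentNode): a (no-op, stayed)
After 2 (firstChild): h2
After 3 (parentNode): a
After 4 (firstChild): h2
After 5 (nextSibling): footer
After 6 (nextSibling): title
After 7 (previousSibling): footer
After 8 (nextSibling): title
After 9 (previousSibling): footer
After 10 (previousSibling): h2

Answer: invalid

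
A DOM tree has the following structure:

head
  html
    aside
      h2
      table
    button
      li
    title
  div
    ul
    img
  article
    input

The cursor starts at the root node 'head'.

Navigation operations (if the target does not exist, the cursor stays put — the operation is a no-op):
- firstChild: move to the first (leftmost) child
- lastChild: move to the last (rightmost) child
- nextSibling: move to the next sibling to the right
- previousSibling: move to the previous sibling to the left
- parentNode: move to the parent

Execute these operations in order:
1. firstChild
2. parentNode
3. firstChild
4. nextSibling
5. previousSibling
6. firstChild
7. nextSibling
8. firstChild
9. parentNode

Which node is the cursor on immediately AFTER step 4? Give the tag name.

After 1 (firstChild): html
After 2 (parentNode): head
After 3 (firstChild): html
After 4 (nextSibling): div

Answer: div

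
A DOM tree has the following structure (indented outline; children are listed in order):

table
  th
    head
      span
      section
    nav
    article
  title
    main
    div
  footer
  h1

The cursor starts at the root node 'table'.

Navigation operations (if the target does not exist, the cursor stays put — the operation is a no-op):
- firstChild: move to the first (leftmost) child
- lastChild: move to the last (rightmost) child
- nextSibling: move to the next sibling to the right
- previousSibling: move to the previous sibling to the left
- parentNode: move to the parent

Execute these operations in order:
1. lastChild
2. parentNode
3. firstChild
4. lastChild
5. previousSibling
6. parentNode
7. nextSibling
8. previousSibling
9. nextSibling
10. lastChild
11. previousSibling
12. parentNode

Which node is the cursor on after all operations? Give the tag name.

Answer: title

Derivation:
After 1 (lastChild): h1
After 2 (parentNode): table
After 3 (firstChild): th
After 4 (lastChild): article
After 5 (previousSibling): nav
After 6 (parentNode): th
After 7 (nextSibling): title
After 8 (previousSibling): th
After 9 (nextSibling): title
After 10 (lastChild): div
After 11 (previousSibling): main
After 12 (parentNode): title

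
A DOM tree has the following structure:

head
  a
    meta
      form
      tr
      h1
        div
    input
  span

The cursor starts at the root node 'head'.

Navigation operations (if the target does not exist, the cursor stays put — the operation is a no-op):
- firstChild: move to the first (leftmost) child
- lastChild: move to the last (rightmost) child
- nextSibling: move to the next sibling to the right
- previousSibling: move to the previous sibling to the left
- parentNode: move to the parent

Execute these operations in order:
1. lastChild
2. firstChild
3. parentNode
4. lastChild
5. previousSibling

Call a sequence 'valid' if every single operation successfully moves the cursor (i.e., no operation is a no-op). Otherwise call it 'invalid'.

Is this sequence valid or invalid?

Answer: invalid

Derivation:
After 1 (lastChild): span
After 2 (firstChild): span (no-op, stayed)
After 3 (parentNode): head
After 4 (lastChild): span
After 5 (previousSibling): a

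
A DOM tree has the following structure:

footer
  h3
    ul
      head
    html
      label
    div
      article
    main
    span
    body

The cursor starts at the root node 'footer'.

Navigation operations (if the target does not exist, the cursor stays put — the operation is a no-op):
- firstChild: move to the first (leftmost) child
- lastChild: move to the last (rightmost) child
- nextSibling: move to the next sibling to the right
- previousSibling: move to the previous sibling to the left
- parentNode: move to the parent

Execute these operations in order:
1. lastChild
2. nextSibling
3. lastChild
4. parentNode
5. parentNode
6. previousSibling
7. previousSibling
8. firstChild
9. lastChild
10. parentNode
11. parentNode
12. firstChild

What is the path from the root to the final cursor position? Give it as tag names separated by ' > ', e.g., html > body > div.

After 1 (lastChild): h3
After 2 (nextSibling): h3 (no-op, stayed)
After 3 (lastChild): body
After 4 (parentNode): h3
After 5 (parentNode): footer
After 6 (previousSibling): footer (no-op, stayed)
After 7 (previousSibling): footer (no-op, stayed)
After 8 (firstChild): h3
After 9 (lastChild): body
After 10 (parentNode): h3
After 11 (parentNode): footer
After 12 (firstChild): h3

Answer: footer > h3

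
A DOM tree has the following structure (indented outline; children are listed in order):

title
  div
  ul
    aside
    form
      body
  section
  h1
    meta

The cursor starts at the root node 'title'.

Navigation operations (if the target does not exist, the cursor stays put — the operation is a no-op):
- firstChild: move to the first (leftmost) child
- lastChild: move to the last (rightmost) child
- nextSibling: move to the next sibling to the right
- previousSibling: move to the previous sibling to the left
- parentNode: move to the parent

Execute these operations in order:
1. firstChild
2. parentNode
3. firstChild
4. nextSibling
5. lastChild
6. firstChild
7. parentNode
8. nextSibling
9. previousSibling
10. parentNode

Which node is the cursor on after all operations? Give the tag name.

Answer: ul

Derivation:
After 1 (firstChild): div
After 2 (parentNode): title
After 3 (firstChild): div
After 4 (nextSibling): ul
After 5 (lastChild): form
After 6 (firstChild): body
After 7 (parentNode): form
After 8 (nextSibling): form (no-op, stayed)
After 9 (previousSibling): aside
After 10 (parentNode): ul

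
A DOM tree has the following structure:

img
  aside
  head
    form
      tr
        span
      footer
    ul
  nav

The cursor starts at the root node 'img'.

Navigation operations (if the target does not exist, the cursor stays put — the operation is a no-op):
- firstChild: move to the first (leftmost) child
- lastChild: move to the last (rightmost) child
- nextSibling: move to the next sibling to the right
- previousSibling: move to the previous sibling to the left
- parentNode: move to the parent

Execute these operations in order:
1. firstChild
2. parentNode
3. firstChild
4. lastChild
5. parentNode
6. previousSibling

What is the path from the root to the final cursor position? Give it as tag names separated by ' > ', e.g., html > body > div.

Answer: img

Derivation:
After 1 (firstChild): aside
After 2 (parentNode): img
After 3 (firstChild): aside
After 4 (lastChild): aside (no-op, stayed)
After 5 (parentNode): img
After 6 (previousSibling): img (no-op, stayed)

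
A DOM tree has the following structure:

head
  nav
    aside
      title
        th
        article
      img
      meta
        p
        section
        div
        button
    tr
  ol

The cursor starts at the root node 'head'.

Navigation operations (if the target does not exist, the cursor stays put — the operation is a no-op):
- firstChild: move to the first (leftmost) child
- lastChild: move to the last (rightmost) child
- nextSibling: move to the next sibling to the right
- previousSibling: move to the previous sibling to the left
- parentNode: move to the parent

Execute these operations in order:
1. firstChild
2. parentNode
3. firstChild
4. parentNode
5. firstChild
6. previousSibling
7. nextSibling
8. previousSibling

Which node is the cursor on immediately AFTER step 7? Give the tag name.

After 1 (firstChild): nav
After 2 (parentNode): head
After 3 (firstChild): nav
After 4 (parentNode): head
After 5 (firstChild): nav
After 6 (previousSibling): nav (no-op, stayed)
After 7 (nextSibling): ol

Answer: ol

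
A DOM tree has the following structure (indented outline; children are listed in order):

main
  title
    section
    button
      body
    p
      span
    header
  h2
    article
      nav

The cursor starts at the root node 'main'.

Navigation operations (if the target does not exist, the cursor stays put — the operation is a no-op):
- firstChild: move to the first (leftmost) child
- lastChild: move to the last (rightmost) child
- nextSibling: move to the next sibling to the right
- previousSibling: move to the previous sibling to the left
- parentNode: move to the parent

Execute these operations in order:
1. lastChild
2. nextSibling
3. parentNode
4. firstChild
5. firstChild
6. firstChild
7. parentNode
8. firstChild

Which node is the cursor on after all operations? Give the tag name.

Answer: section

Derivation:
After 1 (lastChild): h2
After 2 (nextSibling): h2 (no-op, stayed)
After 3 (parentNode): main
After 4 (firstChild): title
After 5 (firstChild): section
After 6 (firstChild): section (no-op, stayed)
After 7 (parentNode): title
After 8 (firstChild): section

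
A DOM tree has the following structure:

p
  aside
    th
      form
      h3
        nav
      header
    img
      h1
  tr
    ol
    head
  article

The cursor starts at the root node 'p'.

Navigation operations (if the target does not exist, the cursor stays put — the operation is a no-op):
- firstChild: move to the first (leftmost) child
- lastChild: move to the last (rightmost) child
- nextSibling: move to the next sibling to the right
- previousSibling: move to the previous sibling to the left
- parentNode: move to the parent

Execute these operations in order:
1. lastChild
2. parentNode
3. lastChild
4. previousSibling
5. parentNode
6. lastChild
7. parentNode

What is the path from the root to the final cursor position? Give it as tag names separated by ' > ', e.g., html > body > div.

After 1 (lastChild): article
After 2 (parentNode): p
After 3 (lastChild): article
After 4 (previousSibling): tr
After 5 (parentNode): p
After 6 (lastChild): article
After 7 (parentNode): p

Answer: p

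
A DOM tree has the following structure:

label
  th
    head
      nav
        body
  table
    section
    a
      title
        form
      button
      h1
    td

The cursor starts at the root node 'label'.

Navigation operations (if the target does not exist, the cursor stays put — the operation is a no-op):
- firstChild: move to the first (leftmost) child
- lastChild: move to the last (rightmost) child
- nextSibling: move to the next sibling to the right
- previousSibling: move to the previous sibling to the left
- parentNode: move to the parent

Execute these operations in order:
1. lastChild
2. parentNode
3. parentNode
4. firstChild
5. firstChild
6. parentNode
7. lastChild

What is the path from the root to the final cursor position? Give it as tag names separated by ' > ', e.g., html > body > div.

Answer: label > th > head

Derivation:
After 1 (lastChild): table
After 2 (parentNode): label
After 3 (parentNode): label (no-op, stayed)
After 4 (firstChild): th
After 5 (firstChild): head
After 6 (parentNode): th
After 7 (lastChild): head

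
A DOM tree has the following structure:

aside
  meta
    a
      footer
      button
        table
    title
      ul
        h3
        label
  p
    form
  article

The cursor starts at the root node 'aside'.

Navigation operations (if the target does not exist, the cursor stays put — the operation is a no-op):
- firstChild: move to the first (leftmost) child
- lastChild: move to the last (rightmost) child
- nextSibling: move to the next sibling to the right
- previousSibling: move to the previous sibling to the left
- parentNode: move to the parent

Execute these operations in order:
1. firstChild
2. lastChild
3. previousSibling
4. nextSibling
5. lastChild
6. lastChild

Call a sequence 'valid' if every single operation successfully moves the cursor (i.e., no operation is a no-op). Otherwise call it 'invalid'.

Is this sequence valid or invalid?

Answer: valid

Derivation:
After 1 (firstChild): meta
After 2 (lastChild): title
After 3 (previousSibling): a
After 4 (nextSibling): title
After 5 (lastChild): ul
After 6 (lastChild): label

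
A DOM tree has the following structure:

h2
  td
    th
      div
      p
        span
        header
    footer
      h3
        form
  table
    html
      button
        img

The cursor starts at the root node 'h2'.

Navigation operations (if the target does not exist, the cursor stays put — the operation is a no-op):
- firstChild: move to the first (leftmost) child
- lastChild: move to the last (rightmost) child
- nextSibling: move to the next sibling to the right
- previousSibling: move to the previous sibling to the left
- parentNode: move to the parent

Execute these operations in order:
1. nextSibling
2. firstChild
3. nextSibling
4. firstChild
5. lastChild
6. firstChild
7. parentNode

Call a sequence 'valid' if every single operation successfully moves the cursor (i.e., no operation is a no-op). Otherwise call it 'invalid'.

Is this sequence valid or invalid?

Answer: invalid

Derivation:
After 1 (nextSibling): h2 (no-op, stayed)
After 2 (firstChild): td
After 3 (nextSibling): table
After 4 (firstChild): html
After 5 (lastChild): button
After 6 (firstChild): img
After 7 (parentNode): button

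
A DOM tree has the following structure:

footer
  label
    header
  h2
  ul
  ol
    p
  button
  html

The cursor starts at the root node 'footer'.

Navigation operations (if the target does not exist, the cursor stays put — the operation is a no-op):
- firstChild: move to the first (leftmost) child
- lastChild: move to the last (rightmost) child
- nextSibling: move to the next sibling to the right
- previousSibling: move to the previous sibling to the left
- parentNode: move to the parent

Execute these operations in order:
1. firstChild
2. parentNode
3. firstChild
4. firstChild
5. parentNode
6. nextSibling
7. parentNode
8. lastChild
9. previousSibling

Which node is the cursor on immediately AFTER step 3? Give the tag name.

Answer: label

Derivation:
After 1 (firstChild): label
After 2 (parentNode): footer
After 3 (firstChild): label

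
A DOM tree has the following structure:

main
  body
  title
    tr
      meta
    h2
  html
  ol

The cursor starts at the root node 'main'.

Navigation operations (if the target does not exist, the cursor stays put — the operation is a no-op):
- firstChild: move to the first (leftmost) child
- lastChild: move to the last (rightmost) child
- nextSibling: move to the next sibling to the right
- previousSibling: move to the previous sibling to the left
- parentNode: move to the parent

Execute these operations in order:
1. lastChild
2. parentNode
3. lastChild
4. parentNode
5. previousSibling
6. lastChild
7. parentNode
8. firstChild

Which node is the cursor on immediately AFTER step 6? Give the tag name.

After 1 (lastChild): ol
After 2 (parentNode): main
After 3 (lastChild): ol
After 4 (parentNode): main
After 5 (previousSibling): main (no-op, stayed)
After 6 (lastChild): ol

Answer: ol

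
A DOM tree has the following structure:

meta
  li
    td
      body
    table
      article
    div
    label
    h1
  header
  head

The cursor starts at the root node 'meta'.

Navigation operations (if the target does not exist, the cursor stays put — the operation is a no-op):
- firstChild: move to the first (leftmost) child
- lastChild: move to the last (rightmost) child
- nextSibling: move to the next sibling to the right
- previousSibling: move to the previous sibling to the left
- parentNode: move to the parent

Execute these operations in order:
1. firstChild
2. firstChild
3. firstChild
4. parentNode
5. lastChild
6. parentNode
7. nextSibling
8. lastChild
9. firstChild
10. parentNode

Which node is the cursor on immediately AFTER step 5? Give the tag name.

After 1 (firstChild): li
After 2 (firstChild): td
After 3 (firstChild): body
After 4 (parentNode): td
After 5 (lastChild): body

Answer: body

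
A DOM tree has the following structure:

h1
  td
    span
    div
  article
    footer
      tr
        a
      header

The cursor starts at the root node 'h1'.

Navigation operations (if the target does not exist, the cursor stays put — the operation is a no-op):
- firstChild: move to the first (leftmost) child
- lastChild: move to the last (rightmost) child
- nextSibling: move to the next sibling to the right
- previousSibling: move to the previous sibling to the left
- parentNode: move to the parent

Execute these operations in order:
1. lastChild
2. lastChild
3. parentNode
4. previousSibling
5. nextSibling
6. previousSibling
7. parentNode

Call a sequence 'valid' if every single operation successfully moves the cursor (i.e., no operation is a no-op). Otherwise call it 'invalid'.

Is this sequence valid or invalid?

After 1 (lastChild): article
After 2 (lastChild): footer
After 3 (parentNode): article
After 4 (previousSibling): td
After 5 (nextSibling): article
After 6 (previousSibling): td
After 7 (parentNode): h1

Answer: valid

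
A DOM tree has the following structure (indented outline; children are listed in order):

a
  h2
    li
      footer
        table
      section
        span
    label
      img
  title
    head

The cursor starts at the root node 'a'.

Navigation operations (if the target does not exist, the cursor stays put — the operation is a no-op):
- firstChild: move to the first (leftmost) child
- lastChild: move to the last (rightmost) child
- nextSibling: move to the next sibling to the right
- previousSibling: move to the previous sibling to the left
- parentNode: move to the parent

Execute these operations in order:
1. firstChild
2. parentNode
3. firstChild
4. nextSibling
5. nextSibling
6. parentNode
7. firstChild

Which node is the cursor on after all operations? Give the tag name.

After 1 (firstChild): h2
After 2 (parentNode): a
After 3 (firstChild): h2
After 4 (nextSibling): title
After 5 (nextSibling): title (no-op, stayed)
After 6 (parentNode): a
After 7 (firstChild): h2

Answer: h2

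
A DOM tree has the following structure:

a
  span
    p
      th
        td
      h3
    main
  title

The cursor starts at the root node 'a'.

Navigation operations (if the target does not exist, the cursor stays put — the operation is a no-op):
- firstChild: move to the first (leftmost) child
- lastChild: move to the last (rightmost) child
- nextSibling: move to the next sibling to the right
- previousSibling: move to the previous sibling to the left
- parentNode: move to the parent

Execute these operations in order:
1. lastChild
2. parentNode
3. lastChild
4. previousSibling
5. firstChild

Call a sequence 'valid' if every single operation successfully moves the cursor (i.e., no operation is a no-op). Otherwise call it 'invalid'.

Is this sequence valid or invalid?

Answer: valid

Derivation:
After 1 (lastChild): title
After 2 (parentNode): a
After 3 (lastChild): title
After 4 (previousSibling): span
After 5 (firstChild): p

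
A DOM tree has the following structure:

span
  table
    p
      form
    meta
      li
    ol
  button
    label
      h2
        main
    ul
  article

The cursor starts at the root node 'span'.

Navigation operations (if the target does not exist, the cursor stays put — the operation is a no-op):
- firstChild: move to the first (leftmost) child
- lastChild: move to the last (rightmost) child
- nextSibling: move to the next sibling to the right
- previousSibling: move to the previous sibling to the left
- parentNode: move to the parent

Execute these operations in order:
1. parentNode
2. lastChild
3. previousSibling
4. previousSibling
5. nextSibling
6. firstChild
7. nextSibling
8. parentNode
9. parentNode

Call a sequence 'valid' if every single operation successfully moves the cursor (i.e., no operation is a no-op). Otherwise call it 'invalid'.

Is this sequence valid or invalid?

Answer: invalid

Derivation:
After 1 (parentNode): span (no-op, stayed)
After 2 (lastChild): article
After 3 (previousSibling): button
After 4 (previousSibling): table
After 5 (nextSibling): button
After 6 (firstChild): label
After 7 (nextSibling): ul
After 8 (parentNode): button
After 9 (parentNode): span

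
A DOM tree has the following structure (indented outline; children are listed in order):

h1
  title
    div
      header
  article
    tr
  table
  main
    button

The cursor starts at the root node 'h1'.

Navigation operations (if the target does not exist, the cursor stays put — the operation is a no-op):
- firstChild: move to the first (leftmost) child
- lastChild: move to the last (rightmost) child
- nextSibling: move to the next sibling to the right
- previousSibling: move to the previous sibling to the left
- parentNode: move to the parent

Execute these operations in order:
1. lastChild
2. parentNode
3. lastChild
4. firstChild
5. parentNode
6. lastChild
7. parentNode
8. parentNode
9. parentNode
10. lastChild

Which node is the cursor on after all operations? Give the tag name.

After 1 (lastChild): main
After 2 (parentNode): h1
After 3 (lastChild): main
After 4 (firstChild): button
After 5 (parentNode): main
After 6 (lastChild): button
After 7 (parentNode): main
After 8 (parentNode): h1
After 9 (parentNode): h1 (no-op, stayed)
After 10 (lastChild): main

Answer: main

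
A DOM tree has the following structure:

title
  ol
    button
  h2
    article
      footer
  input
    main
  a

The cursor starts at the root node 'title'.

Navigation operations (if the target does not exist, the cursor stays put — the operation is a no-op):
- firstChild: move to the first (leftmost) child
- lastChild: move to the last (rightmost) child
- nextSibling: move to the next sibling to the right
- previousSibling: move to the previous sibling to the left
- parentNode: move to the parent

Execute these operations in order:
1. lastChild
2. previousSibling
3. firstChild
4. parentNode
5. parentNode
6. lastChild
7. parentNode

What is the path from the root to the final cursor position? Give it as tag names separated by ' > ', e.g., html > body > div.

After 1 (lastChild): a
After 2 (previousSibling): input
After 3 (firstChild): main
After 4 (parentNode): input
After 5 (parentNode): title
After 6 (lastChild): a
After 7 (parentNode): title

Answer: title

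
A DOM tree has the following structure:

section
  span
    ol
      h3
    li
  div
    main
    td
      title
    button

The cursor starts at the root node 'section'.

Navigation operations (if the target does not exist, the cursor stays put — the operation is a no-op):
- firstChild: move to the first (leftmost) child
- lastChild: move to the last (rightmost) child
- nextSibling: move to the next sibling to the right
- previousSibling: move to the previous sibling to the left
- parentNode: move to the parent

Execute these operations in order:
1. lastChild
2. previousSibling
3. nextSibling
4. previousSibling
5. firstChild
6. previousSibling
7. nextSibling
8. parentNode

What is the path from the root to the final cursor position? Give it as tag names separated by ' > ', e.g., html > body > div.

After 1 (lastChild): div
After 2 (previousSibling): span
After 3 (nextSibling): div
After 4 (previousSibling): span
After 5 (firstChild): ol
After 6 (previousSibling): ol (no-op, stayed)
After 7 (nextSibling): li
After 8 (parentNode): span

Answer: section > span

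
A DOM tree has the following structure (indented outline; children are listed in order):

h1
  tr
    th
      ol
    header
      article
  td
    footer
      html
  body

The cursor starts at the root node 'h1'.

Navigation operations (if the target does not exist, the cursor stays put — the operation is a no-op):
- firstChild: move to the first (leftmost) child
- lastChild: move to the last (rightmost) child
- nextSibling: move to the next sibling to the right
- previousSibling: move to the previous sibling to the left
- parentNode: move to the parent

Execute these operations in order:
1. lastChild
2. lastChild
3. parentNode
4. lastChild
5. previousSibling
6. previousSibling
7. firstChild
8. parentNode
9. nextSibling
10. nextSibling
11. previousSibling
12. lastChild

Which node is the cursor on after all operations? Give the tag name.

After 1 (lastChild): body
After 2 (lastChild): body (no-op, stayed)
After 3 (parentNode): h1
After 4 (lastChild): body
After 5 (previousSibling): td
After 6 (previousSibling): tr
After 7 (firstChild): th
After 8 (parentNode): tr
After 9 (nextSibling): td
After 10 (nextSibling): body
After 11 (previousSibling): td
After 12 (lastChild): footer

Answer: footer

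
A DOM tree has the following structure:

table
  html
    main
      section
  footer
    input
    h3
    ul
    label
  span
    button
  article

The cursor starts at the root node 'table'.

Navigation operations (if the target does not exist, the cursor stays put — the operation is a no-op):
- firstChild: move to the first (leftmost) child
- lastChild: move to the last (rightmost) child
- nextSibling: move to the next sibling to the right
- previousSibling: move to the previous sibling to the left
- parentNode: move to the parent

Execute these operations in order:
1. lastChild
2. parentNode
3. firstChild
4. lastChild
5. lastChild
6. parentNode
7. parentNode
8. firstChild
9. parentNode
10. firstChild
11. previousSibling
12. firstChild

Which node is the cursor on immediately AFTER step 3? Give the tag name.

Answer: html

Derivation:
After 1 (lastChild): article
After 2 (parentNode): table
After 3 (firstChild): html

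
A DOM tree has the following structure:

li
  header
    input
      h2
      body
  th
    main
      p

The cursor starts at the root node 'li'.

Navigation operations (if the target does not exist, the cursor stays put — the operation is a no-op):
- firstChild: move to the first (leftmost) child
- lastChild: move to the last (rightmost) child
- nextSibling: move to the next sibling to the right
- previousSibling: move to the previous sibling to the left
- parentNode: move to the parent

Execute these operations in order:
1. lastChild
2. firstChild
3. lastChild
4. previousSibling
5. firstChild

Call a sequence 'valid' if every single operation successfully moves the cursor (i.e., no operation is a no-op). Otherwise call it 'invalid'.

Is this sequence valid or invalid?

After 1 (lastChild): th
After 2 (firstChild): main
After 3 (lastChild): p
After 4 (previousSibling): p (no-op, stayed)
After 5 (firstChild): p (no-op, stayed)

Answer: invalid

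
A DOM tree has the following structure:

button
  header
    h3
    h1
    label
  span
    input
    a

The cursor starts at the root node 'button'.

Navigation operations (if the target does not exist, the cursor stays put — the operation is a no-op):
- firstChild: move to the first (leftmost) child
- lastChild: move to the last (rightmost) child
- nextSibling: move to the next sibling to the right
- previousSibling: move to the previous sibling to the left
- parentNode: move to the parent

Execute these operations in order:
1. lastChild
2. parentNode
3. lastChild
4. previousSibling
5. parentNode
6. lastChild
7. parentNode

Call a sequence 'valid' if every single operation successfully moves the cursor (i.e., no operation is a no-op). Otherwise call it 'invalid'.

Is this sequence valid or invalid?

Answer: valid

Derivation:
After 1 (lastChild): span
After 2 (parentNode): button
After 3 (lastChild): span
After 4 (previousSibling): header
After 5 (parentNode): button
After 6 (lastChild): span
After 7 (parentNode): button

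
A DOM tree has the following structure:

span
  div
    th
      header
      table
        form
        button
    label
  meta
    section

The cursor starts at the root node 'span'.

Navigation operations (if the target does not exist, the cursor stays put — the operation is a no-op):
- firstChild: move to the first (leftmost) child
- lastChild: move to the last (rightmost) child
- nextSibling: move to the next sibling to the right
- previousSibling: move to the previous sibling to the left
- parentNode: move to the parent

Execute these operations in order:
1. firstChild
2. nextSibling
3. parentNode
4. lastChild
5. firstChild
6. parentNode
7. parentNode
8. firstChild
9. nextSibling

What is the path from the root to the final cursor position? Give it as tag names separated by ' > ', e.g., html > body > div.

Answer: span > meta

Derivation:
After 1 (firstChild): div
After 2 (nextSibling): meta
After 3 (parentNode): span
After 4 (lastChild): meta
After 5 (firstChild): section
After 6 (parentNode): meta
After 7 (parentNode): span
After 8 (firstChild): div
After 9 (nextSibling): meta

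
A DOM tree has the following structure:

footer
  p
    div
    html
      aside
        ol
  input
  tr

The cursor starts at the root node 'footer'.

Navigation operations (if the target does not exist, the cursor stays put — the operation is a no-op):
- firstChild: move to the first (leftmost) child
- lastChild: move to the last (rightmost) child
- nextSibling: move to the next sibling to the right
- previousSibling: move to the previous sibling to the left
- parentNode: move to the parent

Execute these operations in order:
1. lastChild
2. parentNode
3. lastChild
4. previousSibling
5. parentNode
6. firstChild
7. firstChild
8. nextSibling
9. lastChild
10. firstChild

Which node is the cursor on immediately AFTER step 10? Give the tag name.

After 1 (lastChild): tr
After 2 (parentNode): footer
After 3 (lastChild): tr
After 4 (previousSibling): input
After 5 (parentNode): footer
After 6 (firstChild): p
After 7 (firstChild): div
After 8 (nextSibling): html
After 9 (lastChild): aside
After 10 (firstChild): ol

Answer: ol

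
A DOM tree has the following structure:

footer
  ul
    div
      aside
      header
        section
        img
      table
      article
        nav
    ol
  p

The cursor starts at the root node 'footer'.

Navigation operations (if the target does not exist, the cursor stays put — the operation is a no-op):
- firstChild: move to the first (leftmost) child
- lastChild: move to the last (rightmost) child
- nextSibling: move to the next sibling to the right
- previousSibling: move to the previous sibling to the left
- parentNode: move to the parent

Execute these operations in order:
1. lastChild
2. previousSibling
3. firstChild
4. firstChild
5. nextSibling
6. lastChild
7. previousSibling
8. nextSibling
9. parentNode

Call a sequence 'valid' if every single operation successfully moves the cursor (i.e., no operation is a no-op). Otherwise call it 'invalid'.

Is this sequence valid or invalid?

After 1 (lastChild): p
After 2 (previousSibling): ul
After 3 (firstChild): div
After 4 (firstChild): aside
After 5 (nextSibling): header
After 6 (lastChild): img
After 7 (previousSibling): section
After 8 (nextSibling): img
After 9 (parentNode): header

Answer: valid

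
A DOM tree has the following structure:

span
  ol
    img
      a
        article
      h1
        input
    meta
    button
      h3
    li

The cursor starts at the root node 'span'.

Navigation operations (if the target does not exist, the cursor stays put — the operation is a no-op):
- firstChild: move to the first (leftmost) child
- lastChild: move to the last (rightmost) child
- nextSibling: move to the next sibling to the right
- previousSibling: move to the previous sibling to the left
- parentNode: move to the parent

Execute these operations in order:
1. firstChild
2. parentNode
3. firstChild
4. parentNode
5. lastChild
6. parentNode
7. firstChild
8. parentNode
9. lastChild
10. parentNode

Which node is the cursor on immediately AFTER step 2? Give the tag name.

After 1 (firstChild): ol
After 2 (parentNode): span

Answer: span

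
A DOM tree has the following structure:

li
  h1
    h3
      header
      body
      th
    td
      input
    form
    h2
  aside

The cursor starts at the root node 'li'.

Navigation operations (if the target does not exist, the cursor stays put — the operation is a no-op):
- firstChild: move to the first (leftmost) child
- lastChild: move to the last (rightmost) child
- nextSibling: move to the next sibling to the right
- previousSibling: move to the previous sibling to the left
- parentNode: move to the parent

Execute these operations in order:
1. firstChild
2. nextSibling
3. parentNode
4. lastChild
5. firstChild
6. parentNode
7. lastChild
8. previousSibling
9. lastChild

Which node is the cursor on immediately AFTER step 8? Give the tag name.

After 1 (firstChild): h1
After 2 (nextSibling): aside
After 3 (parentNode): li
After 4 (lastChild): aside
After 5 (firstChild): aside (no-op, stayed)
After 6 (parentNode): li
After 7 (lastChild): aside
After 8 (previousSibling): h1

Answer: h1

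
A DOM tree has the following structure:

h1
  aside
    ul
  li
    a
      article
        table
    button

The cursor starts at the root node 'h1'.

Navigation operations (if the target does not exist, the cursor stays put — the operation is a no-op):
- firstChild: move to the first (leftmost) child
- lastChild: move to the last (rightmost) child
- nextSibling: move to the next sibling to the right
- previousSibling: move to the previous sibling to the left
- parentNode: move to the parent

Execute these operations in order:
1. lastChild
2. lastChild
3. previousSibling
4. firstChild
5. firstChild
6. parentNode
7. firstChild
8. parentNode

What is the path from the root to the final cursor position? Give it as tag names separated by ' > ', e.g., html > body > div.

Answer: h1 > li > a > article

Derivation:
After 1 (lastChild): li
After 2 (lastChild): button
After 3 (previousSibling): a
After 4 (firstChild): article
After 5 (firstChild): table
After 6 (parentNode): article
After 7 (firstChild): table
After 8 (parentNode): article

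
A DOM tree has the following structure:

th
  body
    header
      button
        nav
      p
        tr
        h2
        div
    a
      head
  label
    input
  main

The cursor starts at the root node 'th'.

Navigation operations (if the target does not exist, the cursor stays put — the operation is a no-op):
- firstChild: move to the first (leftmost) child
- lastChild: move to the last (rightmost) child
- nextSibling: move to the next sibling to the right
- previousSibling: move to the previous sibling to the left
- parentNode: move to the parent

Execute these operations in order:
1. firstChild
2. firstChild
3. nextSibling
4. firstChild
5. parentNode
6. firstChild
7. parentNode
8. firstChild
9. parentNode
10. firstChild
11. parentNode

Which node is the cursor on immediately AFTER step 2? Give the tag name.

Answer: header

Derivation:
After 1 (firstChild): body
After 2 (firstChild): header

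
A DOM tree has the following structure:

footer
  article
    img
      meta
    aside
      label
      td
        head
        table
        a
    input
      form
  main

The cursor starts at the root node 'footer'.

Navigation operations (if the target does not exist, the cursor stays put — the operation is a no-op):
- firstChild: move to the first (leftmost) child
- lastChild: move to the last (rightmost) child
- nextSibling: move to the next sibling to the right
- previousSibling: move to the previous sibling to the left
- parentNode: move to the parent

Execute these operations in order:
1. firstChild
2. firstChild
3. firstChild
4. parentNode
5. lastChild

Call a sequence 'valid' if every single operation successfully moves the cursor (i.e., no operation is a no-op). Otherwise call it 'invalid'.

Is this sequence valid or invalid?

Answer: valid

Derivation:
After 1 (firstChild): article
After 2 (firstChild): img
After 3 (firstChild): meta
After 4 (parentNode): img
After 5 (lastChild): meta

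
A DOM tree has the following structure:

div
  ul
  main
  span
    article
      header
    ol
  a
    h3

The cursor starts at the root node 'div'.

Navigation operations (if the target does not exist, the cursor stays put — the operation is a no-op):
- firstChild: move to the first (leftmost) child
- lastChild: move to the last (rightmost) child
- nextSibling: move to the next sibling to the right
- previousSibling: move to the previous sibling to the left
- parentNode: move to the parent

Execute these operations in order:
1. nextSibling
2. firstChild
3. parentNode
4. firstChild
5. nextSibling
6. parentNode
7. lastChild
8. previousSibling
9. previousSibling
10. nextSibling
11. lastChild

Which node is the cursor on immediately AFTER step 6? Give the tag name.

Answer: div

Derivation:
After 1 (nextSibling): div (no-op, stayed)
After 2 (firstChild): ul
After 3 (parentNode): div
After 4 (firstChild): ul
After 5 (nextSibling): main
After 6 (parentNode): div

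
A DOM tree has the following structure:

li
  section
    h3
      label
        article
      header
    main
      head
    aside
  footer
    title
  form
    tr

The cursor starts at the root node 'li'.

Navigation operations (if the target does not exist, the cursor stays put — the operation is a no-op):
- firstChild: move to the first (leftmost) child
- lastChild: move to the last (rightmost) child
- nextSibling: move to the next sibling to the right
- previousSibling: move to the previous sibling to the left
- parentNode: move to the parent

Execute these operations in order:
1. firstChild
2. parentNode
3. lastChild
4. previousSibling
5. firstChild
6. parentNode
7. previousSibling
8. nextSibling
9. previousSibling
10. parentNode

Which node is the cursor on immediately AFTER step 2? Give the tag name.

After 1 (firstChild): section
After 2 (parentNode): li

Answer: li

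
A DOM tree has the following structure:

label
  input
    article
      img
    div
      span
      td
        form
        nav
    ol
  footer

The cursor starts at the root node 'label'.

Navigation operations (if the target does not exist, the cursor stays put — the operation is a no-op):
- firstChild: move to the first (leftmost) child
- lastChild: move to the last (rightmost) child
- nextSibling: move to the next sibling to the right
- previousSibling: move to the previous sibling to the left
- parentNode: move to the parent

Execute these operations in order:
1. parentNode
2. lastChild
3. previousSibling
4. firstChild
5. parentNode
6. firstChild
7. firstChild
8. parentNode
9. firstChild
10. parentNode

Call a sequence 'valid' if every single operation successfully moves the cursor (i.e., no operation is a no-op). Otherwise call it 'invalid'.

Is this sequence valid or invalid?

After 1 (parentNode): label (no-op, stayed)
After 2 (lastChild): footer
After 3 (previousSibling): input
After 4 (firstChild): article
After 5 (parentNode): input
After 6 (firstChild): article
After 7 (firstChild): img
After 8 (parentNode): article
After 9 (firstChild): img
After 10 (parentNode): article

Answer: invalid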